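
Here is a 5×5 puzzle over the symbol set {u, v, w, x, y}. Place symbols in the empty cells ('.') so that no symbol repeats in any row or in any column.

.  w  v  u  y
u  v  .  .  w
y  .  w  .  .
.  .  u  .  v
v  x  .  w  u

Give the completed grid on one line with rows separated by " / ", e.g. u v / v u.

x w v u y / u v x y w / y u w v x / w y u x v / v x y w u

(r1,c1) = x
(r3,c2) = u
(r3,c5) = x
(r4,c1) = w
(r4,c2) = y
(r4,c4) = x
(r5,c3) = y
(r2,c3) = x
(r2,c4) = y
(r3,c4) = v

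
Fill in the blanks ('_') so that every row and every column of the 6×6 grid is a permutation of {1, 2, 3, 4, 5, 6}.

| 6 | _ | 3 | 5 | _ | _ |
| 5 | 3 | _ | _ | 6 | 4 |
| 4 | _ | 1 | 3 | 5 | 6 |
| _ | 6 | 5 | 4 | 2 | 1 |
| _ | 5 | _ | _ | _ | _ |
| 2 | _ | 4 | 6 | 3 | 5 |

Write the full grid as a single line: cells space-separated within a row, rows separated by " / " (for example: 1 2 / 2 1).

6 4 3 5 1 2 / 5 3 2 1 6 4 / 4 2 1 3 5 6 / 3 6 5 4 2 1 / 1 5 6 2 4 3 / 2 1 4 6 3 5

row 1 has {3,5,6}; column 6 has {1,4,5,6} — only 2 is left for (r1,c6).
row 2 has {3,4,5,6}; column 3 has {1,3,4,5} — only 2 is left for (r2,c3).
row 2 has {2,3,4,5,6}; column 4 has {3,4,5,6} — only 1 is left for (r2,c4).
row 3 has {1,3,4,5,6}; column 2 has {3,5,6} — only 2 is left for (r3,c2).
row 4 has {1,2,4,5,6}; column 1 has {2,4,5,6} — only 3 is left for (r4,c1).
row 5 has {5}; column 1 has {2,3,4,5,6} — only 1 is left for (r5,c1).
row 5 has {1,5}; column 3 has {1,2,3,4,5} — only 6 is left for (r5,c3).
row 5 has {1,5,6}; column 4 has {1,3,4,5,6} — only 2 is left for (r5,c4).
row 5 has {1,2,5,6}; column 5 has {2,3,5,6} — only 4 is left for (r5,c5).
row 5 has {1,2,4,5,6}; column 6 has {1,2,4,5,6} — only 3 is left for (r5,c6).
row 6 has {2,3,4,5,6}; column 2 has {2,3,5,6} — only 1 is left for (r6,c2).
row 1 has {2,3,5,6}; column 2 has {1,2,3,5,6} — only 4 is left for (r1,c2).
row 1 has {2,3,4,5,6}; column 5 has {2,3,4,5,6} — only 1 is left for (r1,c5).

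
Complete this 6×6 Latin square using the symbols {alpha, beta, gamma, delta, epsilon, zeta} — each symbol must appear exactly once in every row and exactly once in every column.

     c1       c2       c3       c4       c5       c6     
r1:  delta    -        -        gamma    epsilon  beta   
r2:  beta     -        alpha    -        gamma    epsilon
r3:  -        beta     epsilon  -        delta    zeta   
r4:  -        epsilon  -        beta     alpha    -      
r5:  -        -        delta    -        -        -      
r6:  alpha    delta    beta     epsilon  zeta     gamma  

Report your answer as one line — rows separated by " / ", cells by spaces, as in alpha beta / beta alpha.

delta alpha zeta gamma epsilon beta / beta zeta alpha delta gamma epsilon / gamma beta epsilon alpha delta zeta / zeta epsilon gamma beta alpha delta / epsilon gamma delta zeta beta alpha / alpha delta beta epsilon zeta gamma

(r1,c3): row 1 has {beta,gamma,delta,epsilon}; column 3 has {alpha,beta,delta,epsilon}, so it must be zeta.
(r2,c2): row 2 has {alpha,beta,gamma,epsilon}; column 2 has {beta,delta,epsilon}, so it must be zeta.
(r2,c4): row 2 has {alpha,beta,gamma,epsilon,zeta}; column 4 has {beta,gamma,epsilon}, so it must be delta.
(r3,c1): row 3 has {beta,delta,epsilon,zeta}; column 1 has {alpha,beta,delta}, so it must be gamma.
(r3,c4): row 3 has {beta,gamma,delta,epsilon,zeta}; column 4 has {beta,gamma,delta,epsilon}, so it must be alpha.
(r4,c1): row 4 has {alpha,beta,epsilon}; column 1 has {alpha,beta,gamma,delta}, so it must be zeta.
(r4,c3): row 4 has {alpha,beta,epsilon,zeta}; column 3 has {alpha,beta,delta,epsilon,zeta}, so it must be gamma.
(r4,c6): row 4 has {alpha,beta,gamma,epsilon,zeta}; column 6 has {beta,gamma,epsilon,zeta}, so it must be delta.
(r5,c1): row 5 has {delta}; column 1 has {alpha,beta,gamma,delta,zeta}, so it must be epsilon.
(r5,c4): row 5 has {delta,epsilon}; column 4 has {alpha,beta,gamma,delta,epsilon}, so it must be zeta.
(r5,c5): row 5 has {delta,epsilon,zeta}; column 5 has {alpha,gamma,delta,epsilon,zeta}, so it must be beta.
(r5,c6): row 5 has {beta,delta,epsilon,zeta}; column 6 has {beta,gamma,delta,epsilon,zeta}, so it must be alpha.
(r1,c2): row 1 has {beta,gamma,delta,epsilon,zeta}; column 2 has {beta,delta,epsilon,zeta}, so it must be alpha.
(r5,c2): row 5 has {alpha,beta,delta,epsilon,zeta}; column 2 has {alpha,beta,delta,epsilon,zeta}, so it must be gamma.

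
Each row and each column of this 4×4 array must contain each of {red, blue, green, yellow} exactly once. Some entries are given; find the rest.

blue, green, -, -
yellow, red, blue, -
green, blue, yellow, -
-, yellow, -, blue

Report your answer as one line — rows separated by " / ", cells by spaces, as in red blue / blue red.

blue green red yellow / yellow red blue green / green blue yellow red / red yellow green blue

Cell (r1,c3): row 1 has {blue,green}; column 3 has {blue,yellow} → red.
Cell (r1,c4): row 1 has {red,blue,green}; column 4 has {blue} → yellow.
Cell (r2,c4): row 2 has {red,blue,yellow}; column 4 has {blue,yellow} → green.
Cell (r3,c4): row 3 has {blue,green,yellow}; column 4 has {blue,green,yellow} → red.
Cell (r4,c1): row 4 has {blue,yellow}; column 1 has {blue,green,yellow} → red.
Cell (r4,c3): row 4 has {red,blue,yellow}; column 3 has {red,blue,yellow} → green.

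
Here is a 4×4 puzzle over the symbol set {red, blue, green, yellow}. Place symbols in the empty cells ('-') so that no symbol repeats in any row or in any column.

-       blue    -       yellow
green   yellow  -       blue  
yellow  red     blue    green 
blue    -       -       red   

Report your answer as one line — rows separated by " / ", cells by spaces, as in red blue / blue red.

(r1,c1) = red
(r1,c3) = green
(r2,c3) = red
(r4,c2) = green
(r4,c3) = yellow

red blue green yellow / green yellow red blue / yellow red blue green / blue green yellow red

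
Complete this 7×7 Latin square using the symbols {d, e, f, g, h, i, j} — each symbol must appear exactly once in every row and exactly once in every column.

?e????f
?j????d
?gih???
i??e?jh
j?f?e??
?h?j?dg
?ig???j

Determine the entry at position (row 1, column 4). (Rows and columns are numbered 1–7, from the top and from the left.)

(r3,c7): row 3 has {g,h,i}; column 7 has {d,f,g,h,j}, so it must be e.
(r4,c3): row 4 has {e,h,i,j}; column 3 has {f,g,i}, so it must be d.
(r5,c2): row 5 has {e,f,j}; column 2 has {e,g,h,i,j}, so it must be d.
(r5,c7): row 5 has {d,e,f,j}; column 7 has {d,e,f,g,h,j}, so it must be i.
(r6,c3): row 6 has {d,g,h,j}; column 3 has {d,f,g,i}, so it must be e.
(r2,c3): row 2 has {d,j}; column 3 has {d,e,f,g,i}, so it must be h.
(r3,c6): row 3 has {e,g,h,i}; column 6 has {d,j}, so it must be f.
(r4,c2): row 4 has {d,e,h,i,j}; column 2 has {d,e,g,h,i,j}, so it must be f.
(r4,c5): row 4 has {d,e,f,h,i,j}; column 5 has {e}, so it must be g.
(r5,c4): row 5 has {d,e,f,i,j}; column 4 has {e,h,j}, so it must be g.
(r5,c6): row 5 has {d,e,f,g,i,j}; column 6 has {d,f,j}, so it must be h.
(r6,c1): row 6 has {d,e,g,h,j}; column 1 has {i,j}, so it must be f.
(r6,c5): row 6 has {d,e,f,g,h,j}; column 5 has {e,g}, so it must be i.
(r7,c6): row 7 has {g,i,j}; column 6 has {d,f,h,j}, so it must be e.
(r1,c3): row 1 has {e,f}; column 3 has {d,e,f,g,h,i}, so it must be j.
(r2,c5): row 2 has {d,h,j}; column 5 has {e,g,i}, so it must be f.
(r3,c1): row 3 has {e,f,g,h,i}; column 1 has {f,i,j}, so it must be d.
(r3,c5): row 3 has {d,e,f,g,h,i}; column 5 has {e,f,g,i}, so it must be j.
(r7,c1): row 7 has {e,g,i,j}; column 1 has {d,f,i,j}, so it must be h.
(r7,c5): row 7 has {e,g,h,i,j}; column 5 has {e,f,g,i,j}, so it must be d.
(r1,c1): row 1 has {e,f,j}; column 1 has {d,f,h,i,j}, so it must be g.
(r1,c5): row 1 has {e,f,g,j}; column 5 has {d,e,f,g,i,j}, so it must be h.
(r1,c6): row 1 has {e,f,g,h,j}; column 6 has {d,e,f,h,j}, so it must be i.
(r2,c1): row 2 has {d,f,h,j}; column 1 has {d,f,g,h,i,j}, so it must be e.
(r2,c4): row 2 has {d,e,f,h,j}; column 4 has {e,g,h,j}, so it must be i.
(r2,c6): row 2 has {d,e,f,h,i,j}; column 6 has {d,e,f,h,i,j}, so it must be g.
(r7,c4): row 7 has {d,e,g,h,i,j}; column 4 has {e,g,h,i,j}, so it must be f.
(r1,c4): row 1 has {e,f,g,h,i,j}; column 4 has {e,f,g,h,i,j}, so it must be d.

d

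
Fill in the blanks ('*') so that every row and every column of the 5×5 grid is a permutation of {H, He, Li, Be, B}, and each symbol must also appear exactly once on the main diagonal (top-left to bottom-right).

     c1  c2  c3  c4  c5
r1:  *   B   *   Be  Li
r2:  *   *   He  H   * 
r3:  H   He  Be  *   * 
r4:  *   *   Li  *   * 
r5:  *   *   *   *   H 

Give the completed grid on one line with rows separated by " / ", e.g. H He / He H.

He B H Be Li / B Li He H Be / H He Be Li B / Be H Li B He / Li Be B He H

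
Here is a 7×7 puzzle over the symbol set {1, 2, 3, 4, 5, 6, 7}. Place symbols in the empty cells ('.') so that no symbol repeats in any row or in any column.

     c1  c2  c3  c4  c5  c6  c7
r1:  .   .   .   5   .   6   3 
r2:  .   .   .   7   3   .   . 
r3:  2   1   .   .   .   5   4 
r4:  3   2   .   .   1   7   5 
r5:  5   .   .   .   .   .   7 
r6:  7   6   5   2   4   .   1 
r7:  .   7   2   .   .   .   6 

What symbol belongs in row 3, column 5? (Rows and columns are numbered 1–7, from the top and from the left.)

At row 1, column 2: row 1 has {3,5,6}; column 2 has {1,2,6,7}; that leaves 4.
At row 2, column 2: row 2 has {3,7}; column 2 has {1,2,4,6,7}; that leaves 5.
At row 2, column 7: row 2 has {3,5,7}; column 7 has {1,3,4,5,6,7}; that leaves 2.
At row 5, column 2: row 5 has {5,7}; column 2 has {1,2,4,5,6,7}; that leaves 3.
At row 6, column 6: row 6 has {1,2,4,5,6,7}; column 6 has {5,6,7}; that leaves 3.
At row 7, column 5: row 7 has {2,6,7}; column 5 has {1,3,4}; that leaves 5.
At row 1, column 1: row 1 has {3,4,5,6}; column 1 has {2,3,5,7}; that leaves 1.
At row 1, column 3: row 1 has {1,3,4,5,6}; column 3 has {2,5}; that leaves 7.
At row 1, column 5: row 1 has {1,3,4,5,6,7}; column 5 has {1,3,4,5}; that leaves 2.
At row 5, column 5: row 5 has {3,5,7}; column 5 has {1,2,3,4,5}; that leaves 6.
At row 7, column 1: row 7 has {2,5,6,7}; column 1 has {1,2,3,5,7}; that leaves 4.
At row 7, column 6: row 7 has {2,4,5,6,7}; column 6 has {3,5,6,7}; that leaves 1.
At row 2, column 1: row 2 has {2,3,5,7}; column 1 has {1,2,3,4,5,7}; that leaves 6.
At row 2, column 6: row 2 has {2,3,5,6,7}; column 6 has {1,3,5,6,7}; that leaves 4.
At row 3, column 5: row 3 has {1,2,4,5}; column 5 has {1,2,3,4,5,6}; that leaves 7.

7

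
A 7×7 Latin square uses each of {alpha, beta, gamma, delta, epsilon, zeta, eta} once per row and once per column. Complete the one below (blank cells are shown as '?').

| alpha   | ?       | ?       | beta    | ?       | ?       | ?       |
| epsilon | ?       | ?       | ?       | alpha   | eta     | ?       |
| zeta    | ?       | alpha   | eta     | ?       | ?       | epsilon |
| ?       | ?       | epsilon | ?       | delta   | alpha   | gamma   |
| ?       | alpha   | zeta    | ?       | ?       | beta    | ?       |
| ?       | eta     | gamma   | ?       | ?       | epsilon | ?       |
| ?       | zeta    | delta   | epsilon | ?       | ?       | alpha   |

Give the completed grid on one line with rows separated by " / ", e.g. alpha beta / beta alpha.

(r1,c3) = eta
(r2,c3) = beta
(r4,c2) = beta
(r4,c4) = zeta
(r7,c6) = gamma
(r3,c6) = delta
(r4,c1) = eta
(r7,c1) = beta
(r7,c5) = eta
(r1,c6) = zeta
(r1,c7) = delta
(r2,c7) = zeta
(r3,c2) = gamma
(r3,c5) = beta
(r5,c7) = eta
(r6,c1) = delta
(r6,c4) = alpha
(r6,c5) = zeta
(r6,c7) = beta
(r1,c2) = epsilon
(r1,c5) = gamma
(r2,c2) = delta
(r2,c4) = gamma
(r5,c1) = gamma
(r5,c4) = delta
(r5,c5) = epsilon

alpha epsilon eta beta gamma zeta delta / epsilon delta beta gamma alpha eta zeta / zeta gamma alpha eta beta delta epsilon / eta beta epsilon zeta delta alpha gamma / gamma alpha zeta delta epsilon beta eta / delta eta gamma alpha zeta epsilon beta / beta zeta delta epsilon eta gamma alpha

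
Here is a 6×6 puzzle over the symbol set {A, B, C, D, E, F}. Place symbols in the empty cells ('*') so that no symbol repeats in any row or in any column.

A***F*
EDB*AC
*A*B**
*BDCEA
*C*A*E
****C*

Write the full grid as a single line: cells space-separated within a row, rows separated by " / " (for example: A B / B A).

A E C D F B / E D B F A C / C A E B D F / F B D C E A / D C F A B E / B F A E C D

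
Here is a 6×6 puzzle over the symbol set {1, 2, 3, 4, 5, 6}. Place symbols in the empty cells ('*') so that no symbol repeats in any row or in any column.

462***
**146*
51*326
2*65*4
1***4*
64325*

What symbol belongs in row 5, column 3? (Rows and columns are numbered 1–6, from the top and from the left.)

(r1,c4): row 1 has {2,4,6}; column 4 has {2,3,4,5}, so it must be 1.
(r1,c5): row 1 has {1,2,4,6}; column 5 has {2,4,5,6}, so it must be 3.
(r1,c6): row 1 has {1,2,3,4,6}; column 6 has {4,6}, so it must be 5.
(r2,c1): row 2 has {1,4,6}; column 1 has {1,2,4,5,6}, so it must be 3.
(r2,c6): row 2 has {1,3,4,6}; column 6 has {4,5,6}, so it must be 2.
(r3,c3): row 3 has {1,2,3,5,6}; column 3 has {1,2,3,6}, so it must be 4.
(r4,c2): row 4 has {2,4,5,6}; column 2 has {1,4,6}, so it must be 3.
(r4,c5): row 4 has {2,3,4,5,6}; column 5 has {2,3,4,5,6}, so it must be 1.
(r5,c3): row 5 has {1,4}; column 3 has {1,2,3,4,6}, so it must be 5.

5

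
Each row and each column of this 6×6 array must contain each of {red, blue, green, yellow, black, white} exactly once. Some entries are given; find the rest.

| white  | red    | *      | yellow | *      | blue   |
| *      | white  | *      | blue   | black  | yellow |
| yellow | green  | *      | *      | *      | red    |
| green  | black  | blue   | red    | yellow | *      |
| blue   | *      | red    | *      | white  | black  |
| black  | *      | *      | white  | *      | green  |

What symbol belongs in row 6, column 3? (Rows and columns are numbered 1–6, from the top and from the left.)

(r1,c5) = green
(r2,c1) = red
(r2,c3) = green
(r3,c4) = black
(r3,c5) = blue
(r4,c6) = white
(r5,c2) = yellow
(r5,c4) = green
(r6,c2) = blue
(r6,c3) = yellow

yellow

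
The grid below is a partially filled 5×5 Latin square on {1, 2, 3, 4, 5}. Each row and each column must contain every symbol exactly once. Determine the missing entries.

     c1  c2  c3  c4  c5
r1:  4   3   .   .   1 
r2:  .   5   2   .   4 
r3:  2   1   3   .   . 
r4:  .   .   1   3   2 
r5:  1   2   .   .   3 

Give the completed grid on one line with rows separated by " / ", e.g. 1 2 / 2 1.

At row 1, column 3: row 1 has {1,3,4}; column 3 has {1,2,3}; that leaves 5.
At row 1, column 4: row 1 has {1,3,4,5}; column 4 has {3}; that leaves 2.
At row 2, column 1: row 2 has {2,4,5}; column 1 has {1,2,4}; that leaves 3.
At row 2, column 4: row 2 has {2,3,4,5}; column 4 has {2,3}; that leaves 1.
At row 3, column 5: row 3 has {1,2,3}; column 5 has {1,2,3,4}; that leaves 5.
At row 4, column 1: row 4 has {1,2,3}; column 1 has {1,2,3,4}; that leaves 5.
At row 4, column 2: row 4 has {1,2,3,5}; column 2 has {1,2,3,5}; that leaves 4.
At row 5, column 3: row 5 has {1,2,3}; column 3 has {1,2,3,5}; that leaves 4.
At row 5, column 4: row 5 has {1,2,3,4}; column 4 has {1,2,3}; that leaves 5.
At row 3, column 4: row 3 has {1,2,3,5}; column 4 has {1,2,3,5}; that leaves 4.

4 3 5 2 1 / 3 5 2 1 4 / 2 1 3 4 5 / 5 4 1 3 2 / 1 2 4 5 3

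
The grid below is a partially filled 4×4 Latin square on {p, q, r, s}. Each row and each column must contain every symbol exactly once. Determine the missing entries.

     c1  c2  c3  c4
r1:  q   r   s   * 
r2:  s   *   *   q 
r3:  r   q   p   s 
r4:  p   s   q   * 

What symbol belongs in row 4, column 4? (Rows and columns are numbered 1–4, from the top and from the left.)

r

(r1,c4) = p
(r2,c2) = p
(r2,c3) = r
(r4,c4) = r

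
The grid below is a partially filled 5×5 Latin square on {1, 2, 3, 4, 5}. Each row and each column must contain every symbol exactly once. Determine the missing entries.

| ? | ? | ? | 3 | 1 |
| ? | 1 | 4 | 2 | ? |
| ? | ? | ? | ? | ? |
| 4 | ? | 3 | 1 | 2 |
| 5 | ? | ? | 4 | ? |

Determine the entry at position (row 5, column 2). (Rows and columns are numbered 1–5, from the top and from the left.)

2

row 1 has {1,3}; column 1 has {4,5} — only 2 is left for (r1,c1).
row 1 has {1,2,3}; column 3 has {3,4} — only 5 is left for (r1,c3).
row 2 has {1,2,4}; column 1 has {2,4,5} — only 3 is left for (r2,c1).
row 2 has {1,2,3,4}; column 5 has {1,2} — only 5 is left for (r2,c5).
row 3 is empty so far; column 1 has {2,3,4,5} — only 1 is left for (r3,c1).
row 3 has {1}; column 3 has {3,4,5} — only 2 is left for (r3,c3).
row 3 has {1,2}; column 4 has {1,2,3,4} — only 5 is left for (r3,c4).
row 4 has {1,2,3,4}; column 2 has {1} — only 5 is left for (r4,c2).
row 5 has {4,5}; column 3 has {2,3,4,5} — only 1 is left for (r5,c3).
row 5 has {1,4,5}; column 5 has {1,2,5} — only 3 is left for (r5,c5).
row 1 has {1,2,3,5}; column 2 has {1,5} — only 4 is left for (r1,c2).
row 3 has {1,2,5}; column 2 has {1,4,5} — only 3 is left for (r3,c2).
row 3 has {1,2,3,5}; column 5 has {1,2,3,5} — only 4 is left for (r3,c5).
row 5 has {1,3,4,5}; column 2 has {1,3,4,5} — only 2 is left for (r5,c2).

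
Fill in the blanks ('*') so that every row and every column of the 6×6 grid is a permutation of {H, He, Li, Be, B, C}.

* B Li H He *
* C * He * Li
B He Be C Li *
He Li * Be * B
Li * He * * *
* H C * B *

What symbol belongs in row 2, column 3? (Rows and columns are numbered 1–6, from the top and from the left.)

(r3,c6) = H
(r4,c3) = H
(r4,c5) = C
(r5,c2) = Be
(r5,c4) = B
(r5,c5) = H
(r5,c6) = C
(r6,c1) = Be
(r6,c4) = Li
(r6,c6) = He
(r1,c1) = C
(r1,c6) = Be
(r2,c1) = H
(r2,c3) = B

B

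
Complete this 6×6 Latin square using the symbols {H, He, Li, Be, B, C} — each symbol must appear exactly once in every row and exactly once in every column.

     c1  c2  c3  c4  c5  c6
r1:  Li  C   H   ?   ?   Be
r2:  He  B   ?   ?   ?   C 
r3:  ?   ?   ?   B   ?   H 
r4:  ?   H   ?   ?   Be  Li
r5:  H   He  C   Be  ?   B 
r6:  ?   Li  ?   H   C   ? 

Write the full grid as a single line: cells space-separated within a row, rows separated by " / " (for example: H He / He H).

Li C H He B Be / He B Be Li H C / C Be Li B He H / B H He C Be Li / H He C Be Li B / Be Li B H C He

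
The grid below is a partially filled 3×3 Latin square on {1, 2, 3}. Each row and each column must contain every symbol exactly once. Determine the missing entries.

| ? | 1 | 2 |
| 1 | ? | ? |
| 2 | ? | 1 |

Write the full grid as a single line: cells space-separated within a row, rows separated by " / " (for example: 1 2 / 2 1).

3 1 2 / 1 2 3 / 2 3 1

Cell (r1,c1): row 1 has {1,2}; column 1 has {1,2} → 3.
Cell (r2,c3): row 2 has {1}; column 3 has {1,2} → 3.
Cell (r3,c2): row 3 has {1,2}; column 2 has {1} → 3.
Cell (r2,c2): row 2 has {1,3}; column 2 has {1,3} → 2.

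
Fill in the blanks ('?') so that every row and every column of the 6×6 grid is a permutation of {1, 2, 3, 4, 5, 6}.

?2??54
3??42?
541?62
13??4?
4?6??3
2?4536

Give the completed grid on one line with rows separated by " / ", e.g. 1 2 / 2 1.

6 2 3 1 5 4 / 3 6 5 4 2 1 / 5 4 1 3 6 2 / 1 3 2 6 4 5 / 4 5 6 2 1 3 / 2 1 4 5 3 6

At row 1, column 1: row 1 has {2,4,5}; column 1 has {1,2,3,4,5}; that leaves 6.
At row 1, column 3: row 1 has {2,4,5,6}; column 3 has {1,4,6}; that leaves 3.
At row 1, column 4: row 1 has {2,3,4,5,6}; column 4 has {4,5}; that leaves 1.
At row 2, column 3: row 2 has {2,3,4}; column 3 has {1,3,4,6}; that leaves 5.
At row 2, column 6: row 2 has {2,3,4,5}; column 6 has {2,3,4,6}; that leaves 1.
At row 3, column 4: row 3 has {1,2,4,5,6}; column 4 has {1,4,5}; that leaves 3.
At row 4, column 3: row 4 has {1,3,4}; column 3 has {1,3,4,5,6}; that leaves 2.
At row 4, column 4: row 4 has {1,2,3,4}; column 4 has {1,3,4,5}; that leaves 6.
At row 4, column 6: row 4 has {1,2,3,4,6}; column 6 has {1,2,3,4,6}; that leaves 5.
At row 5, column 4: row 5 has {3,4,6}; column 4 has {1,3,4,5,6}; that leaves 2.
At row 5, column 5: row 5 has {2,3,4,6}; column 5 has {2,3,4,5,6}; that leaves 1.
At row 6, column 2: row 6 has {2,3,4,5,6}; column 2 has {2,3,4}; that leaves 1.
At row 2, column 2: row 2 has {1,2,3,4,5}; column 2 has {1,2,3,4}; that leaves 6.
At row 5, column 2: row 5 has {1,2,3,4,6}; column 2 has {1,2,3,4,6}; that leaves 5.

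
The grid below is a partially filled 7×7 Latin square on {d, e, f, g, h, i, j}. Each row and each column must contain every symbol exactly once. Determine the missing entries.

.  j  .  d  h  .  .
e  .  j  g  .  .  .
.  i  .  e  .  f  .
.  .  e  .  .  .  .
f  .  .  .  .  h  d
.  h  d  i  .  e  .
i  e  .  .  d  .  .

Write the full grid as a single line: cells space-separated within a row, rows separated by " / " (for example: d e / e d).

(r1,c1) = g
(r1,c6) = i
(r2,c6) = d
(r5,c2) = g
(r5,c3) = i
(r5,c4) = j
(r5,c5) = e
(r6,c1) = j
(r1,c3) = f
(r1,c7) = e
(r2,c2) = f
(r2,c5) = i
(r2,c7) = h
(r4,c2) = d
(r4,c1) = h
(r4,c4) = f
(r7,c4) = h
(r3,c1) = d
(r7,c3) = g
(r7,c6) = j
(r7,c7) = f
(r3,c3) = h
(r4,c6) = g
(r6,c7) = g
(r3,c7) = j
(r4,c5) = j
(r4,c7) = i
(r6,c5) = f
(r3,c5) = g

g j f d h i e / e f j g i d h / d i h e g f j / h d e f j g i / f g i j e h d / j h d i f e g / i e g h d j f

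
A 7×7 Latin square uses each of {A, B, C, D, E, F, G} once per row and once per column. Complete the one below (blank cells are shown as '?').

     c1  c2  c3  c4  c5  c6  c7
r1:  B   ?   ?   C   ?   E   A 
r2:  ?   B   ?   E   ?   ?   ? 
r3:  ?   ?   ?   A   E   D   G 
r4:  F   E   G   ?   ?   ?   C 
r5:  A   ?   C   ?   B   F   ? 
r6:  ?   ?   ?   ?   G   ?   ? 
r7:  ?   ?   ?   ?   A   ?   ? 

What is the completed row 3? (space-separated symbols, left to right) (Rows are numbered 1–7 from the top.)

C F B A E D G

At row 3, column 1: row 3 has {A,D,E,G}; column 1 has {A,B,F}; that leaves C.
At row 3, column 2: row 3 has {A,C,D,E,G}; column 2 has {B,E}; that leaves F.
At row 3, column 3: row 3 has {A,C,D,E,F,G}; column 3 has {C,G}; that leaves B.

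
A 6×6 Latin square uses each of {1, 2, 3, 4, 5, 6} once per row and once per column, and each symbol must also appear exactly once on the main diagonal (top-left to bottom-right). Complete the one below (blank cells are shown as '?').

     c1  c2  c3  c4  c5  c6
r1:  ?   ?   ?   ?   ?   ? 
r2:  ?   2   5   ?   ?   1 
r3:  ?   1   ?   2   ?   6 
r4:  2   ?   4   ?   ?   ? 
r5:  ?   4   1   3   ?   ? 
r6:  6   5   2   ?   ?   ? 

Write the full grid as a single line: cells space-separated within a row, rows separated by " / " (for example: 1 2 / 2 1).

(r3,c3) = 3
(r5,c1) = 5
(r5,c5) = 6
(r5,c6) = 2
(r6,c6) = 4
(r1,c1) = 1
(r1,c3) = 6
(r3,c1) = 4
(r3,c5) = 5
(r4,c4) = 5
(r4,c6) = 3
(r6,c4) = 1
(r6,c5) = 3
(r1,c2) = 3
(r1,c4) = 4
(r1,c5) = 2
(r1,c6) = 5
(r2,c1) = 3
(r2,c4) = 6
(r2,c5) = 4
(r4,c2) = 6
(r4,c5) = 1

1 3 6 4 2 5 / 3 2 5 6 4 1 / 4 1 3 2 5 6 / 2 6 4 5 1 3 / 5 4 1 3 6 2 / 6 5 2 1 3 4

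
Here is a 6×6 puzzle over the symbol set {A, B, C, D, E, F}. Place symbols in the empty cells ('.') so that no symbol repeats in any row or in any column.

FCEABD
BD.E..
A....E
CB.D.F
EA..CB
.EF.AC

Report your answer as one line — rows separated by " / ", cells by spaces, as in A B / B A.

F C E A B D / B D C E F A / A F B C D E / C B A D E F / E A D F C B / D E F B A C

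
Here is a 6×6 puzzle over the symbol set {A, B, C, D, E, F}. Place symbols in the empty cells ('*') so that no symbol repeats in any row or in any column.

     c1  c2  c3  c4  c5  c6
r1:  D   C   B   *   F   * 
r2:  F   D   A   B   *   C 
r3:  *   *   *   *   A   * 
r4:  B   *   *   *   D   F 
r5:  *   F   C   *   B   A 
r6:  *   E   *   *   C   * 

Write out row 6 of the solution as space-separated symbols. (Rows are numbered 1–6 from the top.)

row 1 has {B,C,D,F}; column 6 has {A,C,F} — only E is left for (r1,c6).
row 2 has {A,B,C,D,F}; column 5 has {A,B,C,D,F} — only E is left for (r2,c5).
row 3 has {A}; column 2 has {C,D,E,F} — only B is left for (r3,c2).
row 3 has {A,B}; column 6 has {A,C,E,F} — only D is left for (r3,c6).
row 4 has {B,D,F}; column 2 has {B,C,D,E,F} — only A is left for (r4,c2).
row 4 has {A,B,D,F}; column 3 has {A,B,C} — only E is left for (r4,c3).
row 4 has {A,B,D,E,F}; column 4 has {B} — only C is left for (r4,c4).
row 5 has {A,B,C,F}; column 1 has {B,D,F} — only E is left for (r5,c1).
row 5 has {A,B,C,E,F}; column 4 has {B,C} — only D is left for (r5,c4).
row 6 has {C,E}; column 1 has {B,D,E,F} — only A is left for (r6,c1).
row 6 has {A,C,E}; column 4 has {B,C,D} — only F is left for (r6,c4).
row 6 has {A,C,E,F}; column 6 has {A,C,D,E,F} — only B is left for (r6,c6).
row 1 has {B,C,D,E,F}; column 4 has {B,C,D,F} — only A is left for (r1,c4).
row 3 has {A,B,D}; column 1 has {A,B,D,E,F} — only C is left for (r3,c1).
row 3 has {A,B,C,D}; column 3 has {A,B,C,E} — only F is left for (r3,c3).
row 3 has {A,B,C,D,F}; column 4 has {A,B,C,D,F} — only E is left for (r3,c4).
row 6 has {A,B,C,E,F}; column 3 has {A,B,C,E,F} — only D is left for (r6,c3).

A E D F C B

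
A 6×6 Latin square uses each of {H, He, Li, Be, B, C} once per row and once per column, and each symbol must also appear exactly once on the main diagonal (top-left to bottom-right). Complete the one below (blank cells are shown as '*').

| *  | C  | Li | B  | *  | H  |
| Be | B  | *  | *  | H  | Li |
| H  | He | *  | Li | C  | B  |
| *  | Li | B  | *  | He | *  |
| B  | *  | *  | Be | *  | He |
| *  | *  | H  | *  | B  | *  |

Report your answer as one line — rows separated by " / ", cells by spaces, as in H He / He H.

He C Li B Be H / Be B He C H Li / H He Be Li C B / C Li B H He Be / B H C Be Li He / Li Be H He B C

At row 1, column 1: row 1 has {H,Li,B,C}; column 1 has {H,Be,B}; the diagonal has {B}; that leaves He.
At row 1, column 5: row 1 has {H,He,Li,B,C}; column 5 has {H,He,B,C}; that leaves Be.
At row 3, column 3: row 3 has {H,He,Li,B,C}; column 3 has {H,Li,B}; the diagonal has {He,B}; that leaves Be.
At row 4, column 1: row 4 has {He,Li,B}; column 1 has {H,He,Be,B}; that leaves C.
At row 4, column 4: row 4 has {He,Li,B,C}; column 4 has {Li,Be,B}; the diagonal has {He,Be,B}; that leaves H.
At row 4, column 6: row 4 has {H,He,Li,B,C}; column 6 has {H,He,Li,B}; that leaves Be.
At row 5, column 2: row 5 has {He,Be,B}; column 2 has {He,Li,B,C}; that leaves H.
At row 5, column 3: row 5 has {H,He,Be,B}; column 3 has {H,Li,Be,B}; that leaves C.
At row 5, column 5: row 5 has {H,He,Be,B,C}; column 5 has {H,He,Be,B,C}; the diagonal has {H,He,Be,B}; that leaves Li.
At row 6, column 1: row 6 has {H,B}; column 1 has {H,He,Be,B,C}; that leaves Li.
At row 6, column 2: row 6 has {H,Li,B}; column 2 has {H,He,Li,B,C}; that leaves Be.
At row 6, column 6: row 6 has {H,Li,Be,B}; column 6 has {H,He,Li,Be,B}; the diagonal has {H,He,Li,Be,B}; that leaves C.
At row 2, column 3: row 2 has {H,Li,Be,B}; column 3 has {H,Li,Be,B,C}; that leaves He.
At row 2, column 4: row 2 has {H,He,Li,Be,B}; column 4 has {H,Li,Be,B}; that leaves C.
At row 6, column 4: row 6 has {H,Li,Be,B,C}; column 4 has {H,Li,Be,B,C}; that leaves He.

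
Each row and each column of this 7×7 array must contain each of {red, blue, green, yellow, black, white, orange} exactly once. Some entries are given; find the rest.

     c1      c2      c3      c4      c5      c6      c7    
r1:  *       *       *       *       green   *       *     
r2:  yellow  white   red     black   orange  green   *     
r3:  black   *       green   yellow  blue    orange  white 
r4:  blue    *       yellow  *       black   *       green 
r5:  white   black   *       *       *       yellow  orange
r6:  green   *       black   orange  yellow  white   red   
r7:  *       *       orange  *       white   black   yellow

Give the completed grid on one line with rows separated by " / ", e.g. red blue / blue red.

orange yellow white red green blue black / yellow white red black orange green blue / black red green yellow blue orange white / blue orange yellow white black red green / white black blue green red yellow orange / green blue black orange yellow white red / red green orange blue white black yellow

(r2,c7): row 2 has {red,green,yellow,black,white,orange}; column 7 has {red,green,yellow,white,orange}, so it must be blue.
(r3,c2): row 3 has {blue,green,yellow,black,white,orange}; column 2 has {black,white}, so it must be red.
(r4,c2): row 4 has {blue,green,yellow,black}; column 2 has {red,black,white}, so it must be orange.
(r4,c6): row 4 has {blue,green,yellow,black,orange}; column 6 has {green,yellow,black,white,orange}, so it must be red.
(r5,c3): row 5 has {yellow,black,white,orange}; column 3 has {red,green,yellow,black,orange}, so it must be blue.
(r5,c5): row 5 has {blue,yellow,black,white,orange}; column 5 has {blue,green,yellow,black,white,orange}, so it must be red.
(r6,c2): row 6 has {red,green,yellow,black,white,orange}; column 2 has {red,black,white,orange}, so it must be blue.
(r7,c1): row 7 has {yellow,black,white,orange}; column 1 has {blue,green,yellow,black,white}, so it must be red.
(r7,c2): row 7 has {red,yellow,black,white,orange}; column 2 has {red,blue,black,white,orange}, so it must be green.
(r7,c4): row 7 has {red,green,yellow,black,white,orange}; column 4 has {yellow,black,orange}, so it must be blue.
(r1,c1): row 1 has {green}; column 1 has {red,blue,green,yellow,black,white}, so it must be orange.
(r1,c2): row 1 has {green,orange}; column 2 has {red,blue,green,black,white,orange}, so it must be yellow.
(r1,c3): row 1 has {green,yellow,orange}; column 3 has {red,blue,green,yellow,black,orange}, so it must be white.
(r1,c4): row 1 has {green,yellow,white,orange}; column 4 has {blue,yellow,black,orange}, so it must be red.
(r1,c6): row 1 has {red,green,yellow,white,orange}; column 6 has {red,green,yellow,black,white,orange}, so it must be blue.
(r1,c7): row 1 has {red,blue,green,yellow,white,orange}; column 7 has {red,blue,green,yellow,white,orange}, so it must be black.
(r4,c4): row 4 has {red,blue,green,yellow,black,orange}; column 4 has {red,blue,yellow,black,orange}, so it must be white.
(r5,c4): row 5 has {red,blue,yellow,black,white,orange}; column 4 has {red,blue,yellow,black,white,orange}, so it must be green.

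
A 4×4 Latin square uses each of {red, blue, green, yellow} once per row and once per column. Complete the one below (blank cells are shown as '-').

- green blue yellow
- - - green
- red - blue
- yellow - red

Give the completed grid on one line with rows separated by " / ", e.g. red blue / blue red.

red green blue yellow / yellow blue red green / green red yellow blue / blue yellow green red

(r1,c1) = red
(r2,c2) = blue
(r4,c3) = green
(r2,c1) = yellow
(r2,c3) = red
(r3,c1) = green
(r3,c3) = yellow
(r4,c1) = blue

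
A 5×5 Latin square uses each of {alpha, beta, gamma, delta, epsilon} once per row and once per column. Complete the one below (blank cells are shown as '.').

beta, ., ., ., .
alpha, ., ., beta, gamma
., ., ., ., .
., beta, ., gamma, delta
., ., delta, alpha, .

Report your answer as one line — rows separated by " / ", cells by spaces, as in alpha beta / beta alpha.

beta alpha gamma delta epsilon / alpha delta epsilon beta gamma / delta gamma beta epsilon alpha / epsilon beta alpha gamma delta / gamma epsilon delta alpha beta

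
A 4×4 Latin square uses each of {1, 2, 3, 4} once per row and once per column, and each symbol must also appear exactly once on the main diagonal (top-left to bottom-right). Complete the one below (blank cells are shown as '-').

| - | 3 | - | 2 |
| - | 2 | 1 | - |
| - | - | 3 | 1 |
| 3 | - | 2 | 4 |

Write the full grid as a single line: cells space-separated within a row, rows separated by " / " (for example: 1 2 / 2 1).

1 3 4 2 / 4 2 1 3 / 2 4 3 1 / 3 1 2 4

row 1 has {2,3}; column 1 has {3}; the diagonal has {2,3,4} — only 1 is left for (r1,c1).
row 1 has {1,2,3}; column 3 has {1,2,3} — only 4 is left for (r1,c3).
row 2 has {1,2}; column 1 has {1,3} — only 4 is left for (r2,c1).
row 2 has {1,2,4}; column 4 has {1,2,4} — only 3 is left for (r2,c4).
row 3 has {1,3}; column 1 has {1,3,4} — only 2 is left for (r3,c1).
row 3 has {1,2,3}; column 2 has {2,3} — only 4 is left for (r3,c2).
row 4 has {2,3,4}; column 2 has {2,3,4} — only 1 is left for (r4,c2).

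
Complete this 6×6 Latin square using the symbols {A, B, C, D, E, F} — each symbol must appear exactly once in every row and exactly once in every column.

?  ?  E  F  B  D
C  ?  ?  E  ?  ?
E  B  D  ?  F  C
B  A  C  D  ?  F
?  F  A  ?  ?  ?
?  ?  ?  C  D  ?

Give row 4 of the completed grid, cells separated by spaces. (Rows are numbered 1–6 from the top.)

B A C D E F

Cell (r1,c1): row 1 has {B,D,E,F}; column 1 has {B,C,E} → A.
Cell (r1,c2): row 1 has {A,B,D,E,F}; column 2 has {A,B,F} → C.
Cell (r2,c2): row 2 has {C,E}; column 2 has {A,B,C,F} → D.
Cell (r2,c5): row 2 has {C,D,E}; column 5 has {B,D,F} → A.
Cell (r2,c6): row 2 has {A,C,D,E}; column 6 has {C,D,F} → B.
Cell (r3,c4): row 3 has {B,C,D,E,F}; column 4 has {C,D,E,F} → A.
Cell (r4,c5): row 4 has {A,B,C,D,F}; column 5 has {A,B,D,F} → E.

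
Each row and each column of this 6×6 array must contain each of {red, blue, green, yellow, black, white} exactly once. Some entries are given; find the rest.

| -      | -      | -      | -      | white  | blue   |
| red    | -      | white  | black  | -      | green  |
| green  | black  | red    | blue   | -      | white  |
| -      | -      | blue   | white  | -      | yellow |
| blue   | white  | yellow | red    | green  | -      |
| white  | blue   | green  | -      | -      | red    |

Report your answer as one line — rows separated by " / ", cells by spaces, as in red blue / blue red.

At row 1, column 3: row 1 has {blue,white}; column 3 has {red,blue,green,yellow,white}; that leaves black.
At row 2, column 2: row 2 has {red,green,black,white}; column 2 has {blue,black,white}; that leaves yellow.
At row 2, column 5: row 2 has {red,green,yellow,black,white}; column 5 has {green,white}; that leaves blue.
At row 3, column 5: row 3 has {red,blue,green,black,white}; column 5 has {blue,green,white}; that leaves yellow.
At row 4, column 1: row 4 has {blue,yellow,white}; column 1 has {red,blue,green,white}; that leaves black.
At row 4, column 5: row 4 has {blue,yellow,black,white}; column 5 has {blue,green,yellow,white}; that leaves red.
At row 5, column 6: row 5 has {red,blue,green,yellow,white}; column 6 has {red,blue,green,yellow,white}; that leaves black.
At row 6, column 4: row 6 has {red,blue,green,white}; column 4 has {red,blue,black,white}; that leaves yellow.
At row 6, column 5: row 6 has {red,blue,green,yellow,white}; column 5 has {red,blue,green,yellow,white}; that leaves black.
At row 1, column 1: row 1 has {blue,black,white}; column 1 has {red,blue,green,black,white}; that leaves yellow.
At row 1, column 4: row 1 has {blue,yellow,black,white}; column 4 has {red,blue,yellow,black,white}; that leaves green.
At row 4, column 2: row 4 has {red,blue,yellow,black,white}; column 2 has {blue,yellow,black,white}; that leaves green.
At row 1, column 2: row 1 has {blue,green,yellow,black,white}; column 2 has {blue,green,yellow,black,white}; that leaves red.

yellow red black green white blue / red yellow white black blue green / green black red blue yellow white / black green blue white red yellow / blue white yellow red green black / white blue green yellow black red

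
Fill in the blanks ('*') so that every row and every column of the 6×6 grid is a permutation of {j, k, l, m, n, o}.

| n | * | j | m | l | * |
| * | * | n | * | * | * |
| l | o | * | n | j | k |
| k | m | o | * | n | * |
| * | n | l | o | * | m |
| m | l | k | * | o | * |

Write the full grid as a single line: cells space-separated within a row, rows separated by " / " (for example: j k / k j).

At row 1, column 2: row 1 has {j,l,m,n}; column 2 has {l,m,n,o}; that leaves k.
At row 1, column 6: row 1 has {j,k,l,m,n}; column 6 has {k,m}; that leaves o.
At row 2, column 2: row 2 has {n}; column 2 has {k,l,m,n,o}; that leaves j.
At row 2, column 6: row 2 has {j,n}; column 6 has {k,m,o}; that leaves l.
At row 3, column 3: row 3 has {j,k,l,n,o}; column 3 has {j,k,l,n,o}; that leaves m.
At row 4, column 6: row 4 has {k,m,n,o}; column 6 has {k,l,m,o}; that leaves j.
At row 5, column 1: row 5 has {l,m,n,o}; column 1 has {k,l,m,n}; that leaves j.
At row 5, column 5: row 5 has {j,l,m,n,o}; column 5 has {j,l,n,o}; that leaves k.
At row 6, column 4: row 6 has {k,l,m,o}; column 4 has {m,n,o}; that leaves j.
At row 6, column 6: row 6 has {j,k,l,m,o}; column 6 has {j,k,l,m,o}; that leaves n.
At row 2, column 1: row 2 has {j,l,n}; column 1 has {j,k,l,m,n}; that leaves o.
At row 2, column 4: row 2 has {j,l,n,o}; column 4 has {j,m,n,o}; that leaves k.
At row 2, column 5: row 2 has {j,k,l,n,o}; column 5 has {j,k,l,n,o}; that leaves m.
At row 4, column 4: row 4 has {j,k,m,n,o}; column 4 has {j,k,m,n,o}; that leaves l.

n k j m l o / o j n k m l / l o m n j k / k m o l n j / j n l o k m / m l k j o n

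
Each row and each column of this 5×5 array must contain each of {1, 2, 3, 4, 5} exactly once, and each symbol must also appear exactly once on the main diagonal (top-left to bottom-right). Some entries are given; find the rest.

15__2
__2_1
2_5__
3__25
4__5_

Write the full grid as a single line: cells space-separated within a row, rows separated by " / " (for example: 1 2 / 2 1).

(r2,c1): row 2 has {1,2}; column 1 has {1,2,3,4}, so it must be 5.
(r5,c5): row 5 has {4,5}; column 5 has {1,2,5}; the diagonal has {1,2,5}, so it must be 3.
(r2,c2): row 2 has {1,2,5}; column 2 has {5}; the diagonal has {1,2,3,5}, so it must be 4.
(r2,c4): row 2 has {1,2,4,5}; column 4 has {2,5}, so it must be 3.
(r3,c5): row 3 has {2,5}; column 5 has {1,2,3,5}, so it must be 4.
(r4,c2): row 4 has {2,3,5}; column 2 has {4,5}, so it must be 1.
(r4,c3): row 4 has {1,2,3,5}; column 3 has {2,5}, so it must be 4.
(r5,c2): row 5 has {3,4,5}; column 2 has {1,4,5}, so it must be 2.
(r5,c3): row 5 has {2,3,4,5}; column 3 has {2,4,5}, so it must be 1.
(r1,c3): row 1 has {1,2,5}; column 3 has {1,2,4,5}, so it must be 3.
(r1,c4): row 1 has {1,2,3,5}; column 4 has {2,3,5}, so it must be 4.
(r3,c2): row 3 has {2,4,5}; column 2 has {1,2,4,5}, so it must be 3.
(r3,c4): row 3 has {2,3,4,5}; column 4 has {2,3,4,5}, so it must be 1.

1 5 3 4 2 / 5 4 2 3 1 / 2 3 5 1 4 / 3 1 4 2 5 / 4 2 1 5 3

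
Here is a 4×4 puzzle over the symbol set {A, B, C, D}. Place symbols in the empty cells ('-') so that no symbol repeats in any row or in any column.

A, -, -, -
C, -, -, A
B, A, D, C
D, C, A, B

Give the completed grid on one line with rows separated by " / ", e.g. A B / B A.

A B C D / C D B A / B A D C / D C A B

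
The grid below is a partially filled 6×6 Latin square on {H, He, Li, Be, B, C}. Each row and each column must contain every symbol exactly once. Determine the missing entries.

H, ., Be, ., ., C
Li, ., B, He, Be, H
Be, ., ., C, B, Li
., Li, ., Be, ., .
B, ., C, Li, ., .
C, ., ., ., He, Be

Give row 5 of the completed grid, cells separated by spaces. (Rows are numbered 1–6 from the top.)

At row 1, column 4: row 1 has {H,Be,C}; column 4 has {He,Li,Be,C}; that leaves B.
At row 1, column 5: row 1 has {H,Be,B,C}; column 5 has {He,Be,B}; that leaves Li.
At row 2, column 2: row 2 has {H,He,Li,Be,B}; column 2 has {Li}; that leaves C.
At row 4, column 1: row 4 has {Li,Be}; column 1 has {H,Li,Be,B,C}; that leaves He.
At row 4, column 3: row 4 has {He,Li,Be}; column 3 has {Be,B,C}; that leaves H.
At row 4, column 5: row 4 has {H,He,Li,Be}; column 5 has {He,Li,Be,B}; that leaves C.
At row 4, column 6: row 4 has {H,He,Li,Be,C}; column 6 has {H,Li,Be,C}; that leaves B.
At row 5, column 5: row 5 has {Li,B,C}; column 5 has {He,Li,Be,B,C}; that leaves H.
At row 5, column 6: row 5 has {H,Li,B,C}; column 6 has {H,Li,Be,B,C}; that leaves He.
At row 6, column 3: row 6 has {He,Be,C}; column 3 has {H,Be,B,C}; that leaves Li.
At row 6, column 4: row 6 has {He,Li,Be,C}; column 4 has {He,Li,Be,B,C}; that leaves H.
At row 1, column 2: row 1 has {H,Li,Be,B,C}; column 2 has {Li,C}; that leaves He.
At row 3, column 2: row 3 has {Li,Be,B,C}; column 2 has {He,Li,C}; that leaves H.
At row 3, column 3: row 3 has {H,Li,Be,B,C}; column 3 has {H,Li,Be,B,C}; that leaves He.
At row 5, column 2: row 5 has {H,He,Li,B,C}; column 2 has {H,He,Li,C}; that leaves Be.

B Be C Li H He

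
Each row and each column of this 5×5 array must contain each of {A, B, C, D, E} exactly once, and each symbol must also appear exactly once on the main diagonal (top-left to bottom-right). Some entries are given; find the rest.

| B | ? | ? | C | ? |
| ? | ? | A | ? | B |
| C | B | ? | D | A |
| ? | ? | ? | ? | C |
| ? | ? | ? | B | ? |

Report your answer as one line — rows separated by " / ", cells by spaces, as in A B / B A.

At row 2, column 4: row 2 has {A,B}; column 4 has {B,C,D}; that leaves E.
At row 3, column 3: row 3 has {A,B,C,D}; column 3 has {A}; the diagonal has {B}; that leaves E.
At row 4, column 4: row 4 has {C}; column 4 has {B,C,D,E}; the diagonal has {B,E}; that leaves A.
At row 5, column 5: row 5 has {B}; column 5 has {A,B,C}; the diagonal has {A,B,E}; that leaves D.
At row 1, column 3: row 1 has {B,C}; column 3 has {A,E}; that leaves D.
At row 1, column 5: row 1 has {B,C,D}; column 5 has {A,B,C,D}; that leaves E.
At row 2, column 1: row 2 has {A,B,E}; column 1 has {B,C}; that leaves D.
At row 2, column 2: row 2 has {A,B,D,E}; column 2 has {B}; the diagonal has {A,B,D,E}; that leaves C.
At row 4, column 1: row 4 has {A,C}; column 1 has {B,C,D}; that leaves E.
At row 4, column 2: row 4 has {A,C,E}; column 2 has {B,C}; that leaves D.
At row 4, column 3: row 4 has {A,C,D,E}; column 3 has {A,D,E}; that leaves B.
At row 5, column 1: row 5 has {B,D}; column 1 has {B,C,D,E}; that leaves A.
At row 5, column 2: row 5 has {A,B,D}; column 2 has {B,C,D}; that leaves E.
At row 5, column 3: row 5 has {A,B,D,E}; column 3 has {A,B,D,E}; that leaves C.
At row 1, column 2: row 1 has {B,C,D,E}; column 2 has {B,C,D,E}; that leaves A.

B A D C E / D C A E B / C B E D A / E D B A C / A E C B D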